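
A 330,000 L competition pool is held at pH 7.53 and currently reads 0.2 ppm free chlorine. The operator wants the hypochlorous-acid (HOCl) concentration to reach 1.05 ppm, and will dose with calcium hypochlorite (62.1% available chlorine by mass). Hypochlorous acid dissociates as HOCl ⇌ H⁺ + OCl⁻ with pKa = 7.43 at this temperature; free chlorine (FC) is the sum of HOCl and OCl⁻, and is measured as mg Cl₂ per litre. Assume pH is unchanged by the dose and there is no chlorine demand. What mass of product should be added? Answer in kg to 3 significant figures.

1.15 kg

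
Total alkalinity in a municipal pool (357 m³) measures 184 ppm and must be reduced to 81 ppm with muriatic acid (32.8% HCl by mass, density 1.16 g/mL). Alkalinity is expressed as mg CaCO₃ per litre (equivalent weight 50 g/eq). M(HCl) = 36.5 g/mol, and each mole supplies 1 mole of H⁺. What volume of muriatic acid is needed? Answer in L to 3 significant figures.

Volume: 357 m³ = 357,000 L.
Alkalinity to neutralize: (184 − 81) = 103 mg/L as CaCO₃ × 357,000 L = 36,770 g as CaCO₃.
Equivalents of H⁺ required: 36,770 ÷ 50 g/eq = 735.4 eq = 735.4 mol HCl.
Mass of HCl: 735.4 × 36.5 = 26,840 g.
Mass of 32.8% solution: 26,840 / 0.328 = 81,840 g.
Volume: 81,840 g ÷ 1.16 g/mL = 70,550 mL.

70.5 L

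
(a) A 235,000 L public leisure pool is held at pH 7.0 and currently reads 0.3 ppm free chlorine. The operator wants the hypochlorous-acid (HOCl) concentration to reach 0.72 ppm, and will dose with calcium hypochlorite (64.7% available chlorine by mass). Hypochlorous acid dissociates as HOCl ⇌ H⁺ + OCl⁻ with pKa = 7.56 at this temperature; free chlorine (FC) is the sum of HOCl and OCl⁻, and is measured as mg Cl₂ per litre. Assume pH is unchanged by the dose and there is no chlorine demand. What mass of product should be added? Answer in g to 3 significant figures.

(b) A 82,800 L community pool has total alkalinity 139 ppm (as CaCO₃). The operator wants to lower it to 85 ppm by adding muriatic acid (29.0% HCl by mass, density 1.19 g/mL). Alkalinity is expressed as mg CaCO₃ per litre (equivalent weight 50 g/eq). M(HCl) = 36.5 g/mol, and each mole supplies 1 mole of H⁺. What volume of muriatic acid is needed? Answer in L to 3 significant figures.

(a) 225 g; (b) 9.46 L

(a) [OCl⁻]/[HOCl] = 10^(pH − pKa) = 10^(7.0 − 7.56) = 0.2754; fraction as HOCl = 1/(1 + 0.2754) = 0.7841.
(a) Free chlorine required for 0.72 ppm HOCl: 0.72 / 0.7841 = 0.9183 ppm.
(a) FC to add: 0.9183 − 0.3 = 0.6183 mg/L as Cl₂.
(a) Cl₂ equivalent: 0.6183 mg/L × 235,000 L = 145.3 g.
(a) Product at 64.7% available Cl: 145.3 / 0.647 = 224.6 g.

(b) Alkalinity to neutralize: (139 − 85) = 54 mg/L as CaCO₃ × 82,800 L = 4471 g as CaCO₃.
(b) Equivalents of H⁺ required: 4471 ÷ 50 g/eq = 89.42 eq = 89.42 mol HCl.
(b) Mass of HCl: 89.42 × 36.5 = 3264 g.
(b) Mass of 29.0% solution: 3264 / 0.29 = 11,260 g.
(b) Volume: 11,260 g ÷ 1.19 g/mL = 9458 mL.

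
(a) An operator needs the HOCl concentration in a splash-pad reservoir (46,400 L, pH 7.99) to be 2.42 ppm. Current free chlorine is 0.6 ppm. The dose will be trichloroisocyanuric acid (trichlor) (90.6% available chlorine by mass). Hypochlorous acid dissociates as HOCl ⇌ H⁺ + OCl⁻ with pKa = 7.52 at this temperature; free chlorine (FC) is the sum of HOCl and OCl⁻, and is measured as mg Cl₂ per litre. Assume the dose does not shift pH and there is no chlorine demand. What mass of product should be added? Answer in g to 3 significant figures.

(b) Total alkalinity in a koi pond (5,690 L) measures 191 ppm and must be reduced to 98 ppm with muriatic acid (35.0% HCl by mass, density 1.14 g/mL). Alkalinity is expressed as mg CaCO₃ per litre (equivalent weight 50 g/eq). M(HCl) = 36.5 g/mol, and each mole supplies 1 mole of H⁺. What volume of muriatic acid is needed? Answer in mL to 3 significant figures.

(a) 459 g; (b) 968 mL

(a) [OCl⁻]/[HOCl] = 10^(pH − pKa) = 10^(7.99 − 7.52) = 2.951; fraction as HOCl = 1/(1 + 2.951) = 0.2531.
(a) Free chlorine required for 2.42 ppm HOCl: 2.42 / 0.2531 = 9.562 ppm.
(a) FC to add: 9.562 − 0.6 = 8.962 mg/L as Cl₂.
(a) Cl₂ equivalent: 8.962 mg/L × 46,400 L = 415.8 g.
(a) Product at 90.6% available Cl: 415.8 / 0.906 = 459 g.

(b) Alkalinity to neutralize: (191 − 98) = 93 mg/L as CaCO₃ × 5,690 L = 529.2 g as CaCO₃.
(b) Equivalents of H⁺ required: 529.2 ÷ 50 g/eq = 10.58 eq = 10.58 mol HCl.
(b) Mass of HCl: 10.58 × 36.5 = 386.3 g.
(b) Mass of 35.0% solution: 386.3 / 0.35 = 1104 g.
(b) Volume: 1104 g ÷ 1.14 g/mL = 968.2 mL.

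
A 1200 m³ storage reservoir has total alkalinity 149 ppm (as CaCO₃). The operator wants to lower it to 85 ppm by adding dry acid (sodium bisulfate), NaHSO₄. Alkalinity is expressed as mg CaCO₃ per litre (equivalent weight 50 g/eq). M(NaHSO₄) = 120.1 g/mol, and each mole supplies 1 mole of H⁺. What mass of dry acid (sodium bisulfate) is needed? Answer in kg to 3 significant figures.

Volume: 1200 m³ = 1,200,000 L.
Alkalinity to neutralize: (149 − 85) = 64 mg/L as CaCO₃ × 1,200,000 L = 76,800 g as CaCO₃.
Equivalents of H⁺ required: 76,800 ÷ 50 g/eq = 1536 eq = 1536 mol NaHSO₄.
Mass of NaHSO₄: 1536 × 120.1 = 184,500 g.

184 kg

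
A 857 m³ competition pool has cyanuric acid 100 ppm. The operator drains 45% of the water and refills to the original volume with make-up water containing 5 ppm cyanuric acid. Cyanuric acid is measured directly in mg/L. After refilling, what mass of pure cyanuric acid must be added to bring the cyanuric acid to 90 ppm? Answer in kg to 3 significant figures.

28.1 kg

Volume: 857 m³ = 857,000 L.
After draining 45% and refilling: 100 × 0.55 + 5 × 0.45 = 57.25 ppm.
Deficit to target: 90 − 57.25 = 32.75 mg/L.
Mass: 32.75 mg/L × 857,000 L = 28,070 g cyanuric acid.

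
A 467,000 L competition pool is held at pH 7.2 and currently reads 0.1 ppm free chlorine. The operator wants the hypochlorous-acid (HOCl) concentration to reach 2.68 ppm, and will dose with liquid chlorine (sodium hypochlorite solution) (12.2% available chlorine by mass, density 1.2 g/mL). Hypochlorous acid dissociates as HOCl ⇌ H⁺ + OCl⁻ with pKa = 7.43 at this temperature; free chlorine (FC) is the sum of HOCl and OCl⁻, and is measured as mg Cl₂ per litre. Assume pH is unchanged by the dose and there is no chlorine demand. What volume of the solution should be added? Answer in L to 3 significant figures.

13.3 L

[OCl⁻]/[HOCl] = 10^(pH − pKa) = 10^(7.2 − 7.43) = 0.5888; fraction as HOCl = 1/(1 + 0.5888) = 0.6294.
Free chlorine required for 2.68 ppm HOCl: 2.68 / 0.6294 = 4.258 ppm.
FC to add: 4.258 − 0.1 = 4.158 mg/L as Cl₂.
Cl₂ equivalent: 4.158 mg/L × 467,000 L = 1942 g.
Product at 12.2% available Cl: 1942 / 0.122 = 15,920 g.
Volume: 15,920 g ÷ 1.2 g/mL = 13,260 mL.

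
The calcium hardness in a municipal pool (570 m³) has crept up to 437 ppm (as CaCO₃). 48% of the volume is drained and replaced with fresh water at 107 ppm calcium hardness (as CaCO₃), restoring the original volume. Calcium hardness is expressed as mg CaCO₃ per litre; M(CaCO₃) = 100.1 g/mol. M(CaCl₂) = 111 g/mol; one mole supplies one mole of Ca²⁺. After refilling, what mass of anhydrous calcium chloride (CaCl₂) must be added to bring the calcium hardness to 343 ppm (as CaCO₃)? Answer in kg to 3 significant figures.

40.7 kg

Volume: 570 m³ = 570,000 L.
After draining 48% and refilling: 437 × 0.52 + 107 × 0.48 = 278.6 ppm.
Deficit to target: 343 − 278.6 = 64.4 mg/L.
As CaCO₃: 64.4 mg/L × 570,000 L = 36,710 g; ÷ 100.1 = 366.7 mol Ca²⁺.
Mass: 366.7 × 111 = 40,710 g.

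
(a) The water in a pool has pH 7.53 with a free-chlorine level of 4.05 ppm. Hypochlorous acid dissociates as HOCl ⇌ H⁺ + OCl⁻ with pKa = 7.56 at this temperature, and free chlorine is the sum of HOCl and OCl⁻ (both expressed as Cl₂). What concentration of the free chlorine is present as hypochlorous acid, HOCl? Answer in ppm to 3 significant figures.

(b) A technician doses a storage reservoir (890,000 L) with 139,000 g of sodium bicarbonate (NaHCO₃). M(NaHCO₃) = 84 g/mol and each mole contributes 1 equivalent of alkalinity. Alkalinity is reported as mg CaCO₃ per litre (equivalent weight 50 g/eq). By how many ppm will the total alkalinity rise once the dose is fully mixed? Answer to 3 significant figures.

(a) 2.09 ppm; (b) 93.0 ppm

(a) [OCl⁻]/[HOCl] = 10^(pH − pKa) = 10^(7.53 − 7.56) = 10^-0.03 = 0.9333.
(a) Fraction as HOCl = 1 / (1 + 0.9333) = 0.5173.
(a) HOCl = 0.5173 × 4.05 ppm = 2.095 ppm.

(b) Moles of NaHCO₃: 139,000 g ÷ 84 g/mol = 1655 mol → 1655 eq of alkalinity.
(b) As CaCO₃: 1655 eq × 50 g/eq = 82,740 g.
(b) Rise: 82,740 g / 890,000 L × 1000 = 92.96 mg/L.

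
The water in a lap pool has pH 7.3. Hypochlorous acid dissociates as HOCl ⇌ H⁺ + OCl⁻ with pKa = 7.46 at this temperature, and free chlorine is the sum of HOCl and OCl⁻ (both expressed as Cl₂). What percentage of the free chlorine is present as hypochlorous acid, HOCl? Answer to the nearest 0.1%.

[OCl⁻]/[HOCl] = 10^(pH − pKa) = 10^(7.3 − 7.46) = 10^-0.16 = 0.6918.
Fraction as HOCl = 1 / (1 + 0.6918) = 0.5911.

59.1%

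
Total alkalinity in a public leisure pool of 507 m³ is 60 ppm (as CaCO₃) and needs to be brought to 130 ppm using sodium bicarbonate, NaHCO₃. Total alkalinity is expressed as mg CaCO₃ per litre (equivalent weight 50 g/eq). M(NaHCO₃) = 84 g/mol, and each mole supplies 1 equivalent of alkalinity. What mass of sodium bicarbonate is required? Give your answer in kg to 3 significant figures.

59.6 kg

Volume: 507 m³ = 507,000 L.
Alkalinity to add: (130 − 60) = 70 mg/L as CaCO₃ × 507,000 L = 35,490 g as CaCO₃.
Equivalents: 35,490 g ÷ 50 g/eq = 709.8 eq.
NaHCO₃ supplies 1 eq per mole → 709.8 mol.
Mass: 709.8 mol × 84 g/mol = 59,620 g.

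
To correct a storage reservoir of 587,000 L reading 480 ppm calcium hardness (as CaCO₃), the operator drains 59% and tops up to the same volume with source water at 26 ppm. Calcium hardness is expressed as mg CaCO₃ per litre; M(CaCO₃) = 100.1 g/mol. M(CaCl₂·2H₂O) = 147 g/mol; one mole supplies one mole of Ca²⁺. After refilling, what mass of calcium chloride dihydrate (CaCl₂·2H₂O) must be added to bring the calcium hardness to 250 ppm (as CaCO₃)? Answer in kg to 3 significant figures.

After draining 59% and refilling: 480 × 0.41 + 26 × 0.59 = 212.14 ppm.
Deficit to target: 250 − 212.14 = 37.86 mg/L.
As CaCO₃: 37.86 mg/L × 587,000 L = 22,220 g; ÷ 100.1 = 222 mol Ca²⁺.
Mass: 222 × 147 = 32,640 g.

32.6 kg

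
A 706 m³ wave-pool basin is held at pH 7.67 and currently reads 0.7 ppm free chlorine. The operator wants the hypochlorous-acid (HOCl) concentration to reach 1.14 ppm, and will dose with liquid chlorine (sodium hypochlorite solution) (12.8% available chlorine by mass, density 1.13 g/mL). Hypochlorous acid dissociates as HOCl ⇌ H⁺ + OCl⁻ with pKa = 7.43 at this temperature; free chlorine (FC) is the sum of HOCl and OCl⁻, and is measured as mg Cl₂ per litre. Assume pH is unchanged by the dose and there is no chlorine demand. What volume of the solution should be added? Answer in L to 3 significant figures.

11.8 L

Volume: 706 m³ = 706,000 L.
[OCl⁻]/[HOCl] = 10^(pH − pKa) = 10^(7.67 − 7.43) = 1.738; fraction as HOCl = 1/(1 + 1.738) = 0.3653.
Free chlorine required for 1.14 ppm HOCl: 1.14 / 0.3653 = 3.121 ppm.
FC to add: 3.121 − 0.7 = 2.421 mg/L as Cl₂.
Cl₂ equivalent: 2.421 mg/L × 706,000 L = 1709 g.
Product at 12.8% available Cl: 1709 / 0.128 = 13,350 g.
Volume: 13,350 g ÷ 1.13 g/mL = 11,820 mL.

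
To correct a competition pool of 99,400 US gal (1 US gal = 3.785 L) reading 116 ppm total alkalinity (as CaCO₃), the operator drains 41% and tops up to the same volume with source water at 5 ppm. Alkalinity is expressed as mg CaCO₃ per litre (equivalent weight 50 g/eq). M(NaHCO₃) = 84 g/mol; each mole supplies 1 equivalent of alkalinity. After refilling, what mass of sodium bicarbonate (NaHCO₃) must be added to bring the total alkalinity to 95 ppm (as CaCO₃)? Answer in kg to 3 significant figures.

15.5 kg

Volume: 99,400 US gal × 3.785 L/gal = 376,229 L.
After draining 41% and refilling: 116 × 0.59 + 5 × 0.41 = 70.49 ppm.
Deficit to target: 95 − 70.49 = 24.51 mg/L.
As CaCO₃: 24.51 mg/L × 376,229 L = 9221 g; ÷ 50 g/eq ÷ 1 = 184.4 mol NaHCO₃.
Mass: 184.4 × 84 = 15,490 g.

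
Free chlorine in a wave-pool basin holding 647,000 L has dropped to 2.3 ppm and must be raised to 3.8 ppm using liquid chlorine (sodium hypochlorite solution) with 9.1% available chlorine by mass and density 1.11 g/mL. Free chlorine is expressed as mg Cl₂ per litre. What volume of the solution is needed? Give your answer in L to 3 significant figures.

9.61 L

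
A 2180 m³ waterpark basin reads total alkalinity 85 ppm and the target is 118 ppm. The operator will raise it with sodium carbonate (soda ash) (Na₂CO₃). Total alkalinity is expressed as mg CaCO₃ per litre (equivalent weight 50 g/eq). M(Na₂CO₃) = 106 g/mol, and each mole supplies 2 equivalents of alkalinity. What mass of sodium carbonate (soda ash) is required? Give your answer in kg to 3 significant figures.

76.3 kg

Volume: 2180 m³ = 2,180,000 L.
Alkalinity to add: (118 − 85) = 33 mg/L as CaCO₃ × 2,180,000 L = 71,940 g as CaCO₃.
Equivalents: 71,940 g ÷ 50 g/eq = 1439 eq.
Each mole of Na₂CO₃ supplies 2 eq, so 1439 / 2 = 719.4 mol.
Mass: 719.4 mol × 106 g/mol = 76,260 g.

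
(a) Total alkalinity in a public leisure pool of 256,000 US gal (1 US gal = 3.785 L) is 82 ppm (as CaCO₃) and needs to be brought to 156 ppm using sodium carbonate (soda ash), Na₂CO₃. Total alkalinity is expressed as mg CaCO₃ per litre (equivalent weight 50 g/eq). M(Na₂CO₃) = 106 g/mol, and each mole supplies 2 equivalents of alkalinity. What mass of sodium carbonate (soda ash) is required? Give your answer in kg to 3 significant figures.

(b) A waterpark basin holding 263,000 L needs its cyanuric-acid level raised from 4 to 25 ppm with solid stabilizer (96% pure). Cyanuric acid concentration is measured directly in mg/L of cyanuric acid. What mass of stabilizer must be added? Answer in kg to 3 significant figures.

(a) 76.0 kg; (b) 5.75 kg

(a) Volume: 256,000 US gal × 3.785 L/gal = 968,960 L.
(a) Alkalinity to add: (156 − 82) = 74 mg/L as CaCO₃ × 968,960 L = 71,700 g as CaCO₃.
(a) Equivalents: 71,700 g ÷ 50 g/eq = 1434 eq.
(a) Each mole of Na₂CO₃ supplies 2 eq, so 1434 / 2 = 717 mol.
(a) Mass: 717 mol × 106 g/mol = 76,010 g.

(b) CYA to add: (25 − 4) = 21 mg/L × 263,000 L = 5523 g cyanuric acid.
(b) At 96% purity: 5523 / 0.96 = 5753 g product.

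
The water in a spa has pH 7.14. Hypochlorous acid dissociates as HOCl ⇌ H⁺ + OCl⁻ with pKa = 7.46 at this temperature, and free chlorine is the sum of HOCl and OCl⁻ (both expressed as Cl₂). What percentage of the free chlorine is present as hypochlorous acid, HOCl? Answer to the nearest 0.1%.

[OCl⁻]/[HOCl] = 10^(pH − pKa) = 10^(7.14 − 7.46) = 10^-0.32 = 0.4786.
Fraction as HOCl = 1 / (1 + 0.4786) = 0.6763.

67.6%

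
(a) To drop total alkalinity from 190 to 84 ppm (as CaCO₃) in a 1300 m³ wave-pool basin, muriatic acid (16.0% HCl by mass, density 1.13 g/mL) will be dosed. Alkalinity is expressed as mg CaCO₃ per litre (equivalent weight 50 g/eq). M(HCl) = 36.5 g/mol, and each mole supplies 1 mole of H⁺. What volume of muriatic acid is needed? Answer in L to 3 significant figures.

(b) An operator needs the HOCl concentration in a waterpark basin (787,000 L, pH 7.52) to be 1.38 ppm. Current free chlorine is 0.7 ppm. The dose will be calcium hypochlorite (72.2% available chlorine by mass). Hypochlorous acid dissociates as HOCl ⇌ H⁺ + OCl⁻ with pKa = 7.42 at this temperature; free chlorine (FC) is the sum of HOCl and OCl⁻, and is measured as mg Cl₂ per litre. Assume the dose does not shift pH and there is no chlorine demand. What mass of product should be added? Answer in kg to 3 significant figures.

(a) Volume: 1300 m³ = 1,300,000 L.
(a) Alkalinity to neutralize: (190 − 84) = 106 mg/L as CaCO₃ × 1,300,000 L = 137,800 g as CaCO₃.
(a) Equivalents of H⁺ required: 137,800 ÷ 50 g/eq = 2756 eq = 2756 mol HCl.
(a) Mass of HCl: 2756 × 36.5 = 100,600 g.
(a) Mass of 16.0% solution: 100,600 / 0.16 = 628,700 g.
(a) Volume: 628,700 g ÷ 1.13 g/mL = 556,400 mL.

(b) [OCl⁻]/[HOCl] = 10^(pH − pKa) = 10^(7.52 − 7.42) = 1.259; fraction as HOCl = 1/(1 + 1.259) = 0.4427.
(b) Free chlorine required for 1.38 ppm HOCl: 1.38 / 0.4427 = 3.117 ppm.
(b) FC to add: 3.117 − 0.7 = 2.417 mg/L as Cl₂.
(b) Cl₂ equivalent: 2.417 mg/L × 787,000 L = 1902 g.
(b) Product at 72.2% available Cl: 1902 / 0.722 = 2635 g.

(a) 556 L; (b) 2.63 kg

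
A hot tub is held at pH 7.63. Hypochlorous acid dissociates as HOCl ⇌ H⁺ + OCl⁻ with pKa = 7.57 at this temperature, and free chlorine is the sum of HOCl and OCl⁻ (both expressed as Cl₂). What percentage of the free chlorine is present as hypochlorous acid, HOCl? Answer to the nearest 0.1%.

[OCl⁻]/[HOCl] = 10^(pH − pKa) = 10^(7.63 − 7.57) = 10^0.06 = 1.148.
Fraction as HOCl = 1 / (1 + 1.148) = 0.4655.

46.6%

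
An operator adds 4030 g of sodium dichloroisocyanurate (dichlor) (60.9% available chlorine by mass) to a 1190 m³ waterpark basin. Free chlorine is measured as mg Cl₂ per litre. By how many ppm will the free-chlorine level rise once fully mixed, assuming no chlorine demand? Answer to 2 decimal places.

Volume: 1190 m³ = 1,190,000 L.
Available chlorine delivered: 4030 g × 0.609 = 2454 g as Cl₂.
Concentration rise: 2454 g / 1,190,000 L = 2.062 mg/L = 2.06 ppm.

2.06 ppm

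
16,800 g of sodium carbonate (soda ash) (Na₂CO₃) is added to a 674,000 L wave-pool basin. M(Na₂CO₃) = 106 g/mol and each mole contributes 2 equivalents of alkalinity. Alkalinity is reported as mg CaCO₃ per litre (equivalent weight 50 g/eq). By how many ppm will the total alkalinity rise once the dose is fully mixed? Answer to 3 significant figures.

23.5 ppm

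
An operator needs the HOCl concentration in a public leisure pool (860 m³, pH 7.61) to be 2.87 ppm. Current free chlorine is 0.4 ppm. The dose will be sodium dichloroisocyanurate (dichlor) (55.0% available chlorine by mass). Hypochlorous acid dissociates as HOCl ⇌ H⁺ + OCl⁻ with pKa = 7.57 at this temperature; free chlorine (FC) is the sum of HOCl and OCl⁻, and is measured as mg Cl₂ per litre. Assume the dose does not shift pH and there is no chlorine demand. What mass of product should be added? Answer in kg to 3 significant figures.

8.78 kg

Volume: 860 m³ = 860,000 L.
[OCl⁻]/[HOCl] = 10^(pH − pKa) = 10^(7.61 − 7.57) = 1.096; fraction as HOCl = 1/(1 + 1.096) = 0.477.
Free chlorine required for 2.87 ppm HOCl: 2.87 / 0.477 = 6.017 ppm.
FC to add: 6.017 − 0.4 = 5.617 mg/L as Cl₂.
Cl₂ equivalent: 5.617 mg/L × 860,000 L = 4831 g.
Product at 55.0% available Cl: 4831 / 0.55 = 8783 g.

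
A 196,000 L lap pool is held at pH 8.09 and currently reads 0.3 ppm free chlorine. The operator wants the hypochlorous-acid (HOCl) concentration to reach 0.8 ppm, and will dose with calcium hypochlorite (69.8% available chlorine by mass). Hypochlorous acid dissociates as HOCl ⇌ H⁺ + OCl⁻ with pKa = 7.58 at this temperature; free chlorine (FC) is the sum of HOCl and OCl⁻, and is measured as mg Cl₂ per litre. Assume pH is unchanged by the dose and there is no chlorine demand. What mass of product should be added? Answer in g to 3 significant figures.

[OCl⁻]/[HOCl] = 10^(pH − pKa) = 10^(8.09 − 7.58) = 3.236; fraction as HOCl = 1/(1 + 3.236) = 0.2361.
Free chlorine required for 0.8 ppm HOCl: 0.8 / 0.2361 = 3.389 ppm.
FC to add: 3.389 − 0.3 = 3.089 mg/L as Cl₂.
Cl₂ equivalent: 3.089 mg/L × 196,000 L = 605.4 g.
Product at 69.8% available Cl: 605.4 / 0.698 = 867.3 g.

867 g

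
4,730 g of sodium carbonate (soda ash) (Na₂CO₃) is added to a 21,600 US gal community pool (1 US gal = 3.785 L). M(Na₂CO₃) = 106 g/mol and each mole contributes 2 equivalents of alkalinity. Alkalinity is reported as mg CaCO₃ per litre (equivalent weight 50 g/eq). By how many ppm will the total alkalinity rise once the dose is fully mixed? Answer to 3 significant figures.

54.6 ppm

Volume: 21,600 US gal × 3.785 L/gal = 81,756 L.
Moles of Na₂CO₃: 4,730 g ÷ 106 g/mol = 44.62 mol → 89.25 eq of alkalinity.
As CaCO₃: 89.25 eq × 50 g/eq = 4462 g.
Rise: 4462 g / 81,756 L × 1000 = 54.58 mg/L.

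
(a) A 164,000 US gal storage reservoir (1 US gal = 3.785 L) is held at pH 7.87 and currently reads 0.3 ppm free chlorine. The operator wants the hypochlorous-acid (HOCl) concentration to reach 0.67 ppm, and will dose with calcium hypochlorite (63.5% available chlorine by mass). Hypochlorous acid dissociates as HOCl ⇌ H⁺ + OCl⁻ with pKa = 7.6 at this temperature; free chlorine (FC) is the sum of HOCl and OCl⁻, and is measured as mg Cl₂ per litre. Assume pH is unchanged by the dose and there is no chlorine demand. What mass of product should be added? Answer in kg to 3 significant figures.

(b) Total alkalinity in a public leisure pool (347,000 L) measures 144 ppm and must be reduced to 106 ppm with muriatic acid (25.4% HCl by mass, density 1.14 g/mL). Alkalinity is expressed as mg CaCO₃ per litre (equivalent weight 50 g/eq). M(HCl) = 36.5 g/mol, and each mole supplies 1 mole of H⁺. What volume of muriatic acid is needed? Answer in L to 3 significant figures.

(a) 1.58 kg; (b) 33.2 L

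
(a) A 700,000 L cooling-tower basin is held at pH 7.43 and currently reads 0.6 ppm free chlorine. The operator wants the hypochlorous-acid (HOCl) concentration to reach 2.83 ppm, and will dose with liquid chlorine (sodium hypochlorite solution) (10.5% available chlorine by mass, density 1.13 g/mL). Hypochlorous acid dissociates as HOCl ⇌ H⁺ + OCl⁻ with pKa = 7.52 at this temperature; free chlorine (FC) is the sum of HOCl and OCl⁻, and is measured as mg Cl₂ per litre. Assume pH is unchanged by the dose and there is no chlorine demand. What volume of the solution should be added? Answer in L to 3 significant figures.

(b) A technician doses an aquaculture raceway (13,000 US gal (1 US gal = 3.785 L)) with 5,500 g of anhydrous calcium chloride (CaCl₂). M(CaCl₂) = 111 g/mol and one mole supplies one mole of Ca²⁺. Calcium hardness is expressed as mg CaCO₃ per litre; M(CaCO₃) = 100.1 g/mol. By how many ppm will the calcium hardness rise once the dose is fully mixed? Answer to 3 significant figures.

(a) [OCl⁻]/[HOCl] = 10^(pH − pKa) = 10^(7.43 − 7.52) = 0.8128; fraction as HOCl = 1/(1 + 0.8128) = 0.5516.
(a) Free chlorine required for 2.83 ppm HOCl: 2.83 / 0.5516 = 5.13 ppm.
(a) FC to add: 5.13 − 0.6 = 4.53 mg/L as Cl₂.
(a) Cl₂ equivalent: 4.53 mg/L × 700,000 L = 3171 g.
(a) Product at 10.5% available Cl: 3171 / 0.105 = 30,200 g.
(a) Volume: 30,200 g ÷ 1.13 g/mL = 26,730 mL.

(b) Volume: 13,000 US gal × 3.785 L/gal = 49,205 L.
(b) Moles of Ca²⁺: 5,500 g ÷ 111 g/mol = 49.55 mol.
(b) As CaCO₃: 49.55 mol × 100.1 g/mol = 4960 g.
(b) Rise: 4960 g / 49,205 L × 1000 = 100.8 mg/L.

(a) 26.7 L; (b) 101 ppm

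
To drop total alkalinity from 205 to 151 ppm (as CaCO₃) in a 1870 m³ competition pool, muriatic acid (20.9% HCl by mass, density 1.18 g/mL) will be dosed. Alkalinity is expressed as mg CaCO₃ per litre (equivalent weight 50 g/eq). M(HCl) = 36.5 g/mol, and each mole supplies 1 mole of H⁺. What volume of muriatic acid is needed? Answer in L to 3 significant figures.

Volume: 1870 m³ = 1,870,000 L.
Alkalinity to neutralize: (205 − 151) = 54 mg/L as CaCO₃ × 1,870,000 L = 101,000 g as CaCO₃.
Equivalents of H⁺ required: 101,000 ÷ 50 g/eq = 2020 eq = 2020 mol HCl.
Mass of HCl: 2020 × 36.5 = 73,720 g.
Mass of 20.9% solution: 73,720 / 0.209 = 352,700 g.
Volume: 352,700 g ÷ 1.18 g/mL = 298,900 mL.

299 L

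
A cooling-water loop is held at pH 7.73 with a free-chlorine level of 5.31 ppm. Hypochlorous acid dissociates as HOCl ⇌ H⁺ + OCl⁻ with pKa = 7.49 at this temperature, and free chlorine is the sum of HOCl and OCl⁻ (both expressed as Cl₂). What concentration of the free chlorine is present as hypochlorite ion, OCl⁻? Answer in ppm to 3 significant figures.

3.37 ppm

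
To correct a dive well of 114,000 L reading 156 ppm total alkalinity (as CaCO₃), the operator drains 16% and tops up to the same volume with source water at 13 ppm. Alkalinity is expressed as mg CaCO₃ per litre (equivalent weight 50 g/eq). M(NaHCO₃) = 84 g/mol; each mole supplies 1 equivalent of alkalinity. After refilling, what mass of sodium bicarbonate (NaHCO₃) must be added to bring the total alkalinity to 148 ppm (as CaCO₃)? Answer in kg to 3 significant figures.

After draining 16% and refilling: 156 × 0.84 + 13 × 0.16 = 133.12 ppm.
Deficit to target: 148 − 133.12 = 14.88 mg/L.
As CaCO₃: 14.88 mg/L × 114,000 L = 1696 g; ÷ 50 g/eq ÷ 1 = 33.93 mol NaHCO₃.
Mass: 33.93 × 84 = 2850 g.

2.85 kg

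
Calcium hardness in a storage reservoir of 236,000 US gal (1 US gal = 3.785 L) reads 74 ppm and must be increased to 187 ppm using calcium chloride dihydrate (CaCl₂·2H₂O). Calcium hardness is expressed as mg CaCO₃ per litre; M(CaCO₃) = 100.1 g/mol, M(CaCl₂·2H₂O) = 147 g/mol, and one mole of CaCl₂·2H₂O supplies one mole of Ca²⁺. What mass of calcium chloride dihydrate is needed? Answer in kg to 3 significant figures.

148 kg

Volume: 236,000 US gal × 3.785 L/gal = 893,260 L.
Hardness to add: (187 − 74) = 113 mg/L as CaCO₃ × 893,260 L = 100,900 g as CaCO₃.
Moles of Ca²⁺ (1 mol Ca²⁺ ≡ 1 mol CaCO₃): 100,900 / 100.1 g/mol = 1008 mol.
Mass of CaCl₂·2H₂O: 1008 × 147 = 148,200 g.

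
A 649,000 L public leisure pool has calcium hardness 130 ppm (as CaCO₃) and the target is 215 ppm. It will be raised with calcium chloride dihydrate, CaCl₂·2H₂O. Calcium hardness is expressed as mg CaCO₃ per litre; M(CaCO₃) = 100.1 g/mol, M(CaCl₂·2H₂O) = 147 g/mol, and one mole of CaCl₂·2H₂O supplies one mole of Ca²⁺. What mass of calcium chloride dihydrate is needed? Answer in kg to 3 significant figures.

Hardness to add: (215 − 130) = 85 mg/L as CaCO₃ × 649,000 L = 55,160 g as CaCO₃.
Moles of Ca²⁺ (1 mol Ca²⁺ ≡ 1 mol CaCO₃): 55,160 / 100.1 g/mol = 551.1 mol.
Mass of CaCl₂·2H₂O: 551.1 × 147 = 81,010 g.

81.0 kg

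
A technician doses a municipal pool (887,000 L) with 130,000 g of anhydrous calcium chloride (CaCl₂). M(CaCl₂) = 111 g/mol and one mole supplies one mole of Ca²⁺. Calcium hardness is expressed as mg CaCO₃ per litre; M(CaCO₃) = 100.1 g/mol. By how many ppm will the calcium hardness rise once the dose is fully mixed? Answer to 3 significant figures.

132 ppm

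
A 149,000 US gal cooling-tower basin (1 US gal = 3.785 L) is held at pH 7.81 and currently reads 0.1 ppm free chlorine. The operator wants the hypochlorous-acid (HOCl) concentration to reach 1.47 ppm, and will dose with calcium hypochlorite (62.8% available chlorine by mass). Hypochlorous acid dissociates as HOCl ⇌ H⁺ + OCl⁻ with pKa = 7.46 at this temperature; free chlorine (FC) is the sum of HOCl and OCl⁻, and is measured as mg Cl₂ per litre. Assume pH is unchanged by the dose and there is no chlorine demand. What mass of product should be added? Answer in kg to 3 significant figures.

4.19 kg

Volume: 149,000 US gal × 3.785 L/gal = 563,965 L.
[OCl⁻]/[HOCl] = 10^(pH − pKa) = 10^(7.81 − 7.46) = 2.239; fraction as HOCl = 1/(1 + 2.239) = 0.3088.
Free chlorine required for 1.47 ppm HOCl: 1.47 / 0.3088 = 4.761 ppm.
FC to add: 4.761 − 0.1 = 4.661 mg/L as Cl₂.
Cl₂ equivalent: 4.661 mg/L × 563,965 L = 2629 g.
Product at 62.8% available Cl: 2629 / 0.628 = 4186 g.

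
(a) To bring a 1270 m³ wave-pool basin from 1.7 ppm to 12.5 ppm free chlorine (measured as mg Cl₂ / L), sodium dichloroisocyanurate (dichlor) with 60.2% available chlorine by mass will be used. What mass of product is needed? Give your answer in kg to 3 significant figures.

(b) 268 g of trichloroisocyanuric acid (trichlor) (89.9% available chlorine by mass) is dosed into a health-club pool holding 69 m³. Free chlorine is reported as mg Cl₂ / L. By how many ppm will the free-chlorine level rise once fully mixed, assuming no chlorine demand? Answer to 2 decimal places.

(a) Volume: 1270 m³ = 1,270,000 L.
(a) Chlorine deficit: 12.5 − 1.7 = 10.8 ppm = 10.8 mg/L as Cl₂.
(a) Cl₂ equivalent needed: 10.8 mg/L × 1,270,000 L = 13,720,000 mg = 13,720 g.
(a) Product at 60.2% available chlorine: 13,720 / 0.602 = 22,780 g.

(b) Volume: 69 m³ = 69,000 L.
(b) Available chlorine delivered: 268 g × 0.899 = 240.9 g as Cl₂.
(b) Concentration rise: 240.9 g / 69,000 L = 3.492 mg/L = 3.49 ppm.

(a) 22.8 kg; (b) 3.49 ppm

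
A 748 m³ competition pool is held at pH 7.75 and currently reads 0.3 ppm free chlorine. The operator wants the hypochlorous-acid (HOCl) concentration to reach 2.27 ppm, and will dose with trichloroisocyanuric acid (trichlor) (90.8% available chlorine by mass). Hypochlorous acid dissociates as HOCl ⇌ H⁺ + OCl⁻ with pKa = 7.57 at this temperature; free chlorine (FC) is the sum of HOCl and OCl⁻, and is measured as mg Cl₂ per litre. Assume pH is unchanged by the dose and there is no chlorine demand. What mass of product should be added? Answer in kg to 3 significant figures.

Volume: 748 m³ = 748,000 L.
[OCl⁻]/[HOCl] = 10^(pH − pKa) = 10^(7.75 − 7.57) = 1.514; fraction as HOCl = 1/(1 + 1.514) = 0.3978.
Free chlorine required for 2.27 ppm HOCl: 2.27 / 0.3978 = 5.706 ppm.
FC to add: 5.706 − 0.3 = 5.406 mg/L as Cl₂.
Cl₂ equivalent: 5.406 mg/L × 748,000 L = 4044 g.
Product at 90.8% available Cl: 4044 / 0.908 = 4453 g.

4.45 kg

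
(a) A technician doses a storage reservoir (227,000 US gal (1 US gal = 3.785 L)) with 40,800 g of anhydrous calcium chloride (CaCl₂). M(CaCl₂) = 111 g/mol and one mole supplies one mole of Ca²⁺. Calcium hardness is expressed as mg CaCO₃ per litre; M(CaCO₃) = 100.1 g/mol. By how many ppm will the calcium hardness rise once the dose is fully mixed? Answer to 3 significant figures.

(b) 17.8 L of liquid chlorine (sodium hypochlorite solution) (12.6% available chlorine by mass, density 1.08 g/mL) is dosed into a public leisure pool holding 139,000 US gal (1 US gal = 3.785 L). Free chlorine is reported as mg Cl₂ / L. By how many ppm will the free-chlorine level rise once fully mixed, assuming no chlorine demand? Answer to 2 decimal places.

(a) 42.8 ppm; (b) 4.60 ppm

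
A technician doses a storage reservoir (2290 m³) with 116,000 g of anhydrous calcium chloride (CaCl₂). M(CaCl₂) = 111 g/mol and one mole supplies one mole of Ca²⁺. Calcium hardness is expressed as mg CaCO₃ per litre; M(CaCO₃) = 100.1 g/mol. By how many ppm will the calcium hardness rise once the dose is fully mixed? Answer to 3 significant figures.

45.7 ppm

Volume: 2290 m³ = 2,290,000 L.
Moles of Ca²⁺: 116,000 g ÷ 111 g/mol = 1045 mol.
As CaCO₃: 1045 mol × 100.1 g/mol = 104,600 g.
Rise: 104,600 g / 2,290,000 L × 1000 = 45.68 mg/L.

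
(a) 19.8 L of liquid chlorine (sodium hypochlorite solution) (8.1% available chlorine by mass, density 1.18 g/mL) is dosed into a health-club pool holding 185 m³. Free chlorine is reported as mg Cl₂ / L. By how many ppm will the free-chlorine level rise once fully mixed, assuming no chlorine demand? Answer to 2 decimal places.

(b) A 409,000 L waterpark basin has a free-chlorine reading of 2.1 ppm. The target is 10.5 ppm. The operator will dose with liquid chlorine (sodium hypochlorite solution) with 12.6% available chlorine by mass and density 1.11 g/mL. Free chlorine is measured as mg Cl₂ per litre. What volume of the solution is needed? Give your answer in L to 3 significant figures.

(a) Volume: 185 m³ = 185,000 L.
(a) Mass of solution: 19.8 L × 1000 mL/L × 1.18 g/mL = 23,360 g.
(a) Available chlorine delivered: 23,360 g × 0.081 = 1892 g as Cl₂.
(a) Concentration rise: 1892 g / 185,000 L = 10.23 mg/L = 10.23 ppm.

(b) Chlorine deficit: 10.5 − 2.1 = 8.4 ppm = 8.4 mg/L as Cl₂.
(b) Cl₂ equivalent needed: 8.4 mg/L × 409,000 L = 3,436,000 mg = 3436 g.
(b) Product at 12.6% available chlorine: 3436 / 0.126 = 27,270 g.
(b) Volume at density 1.11 g/mL: 27,270 g ÷ 1.11 g/mL = 24,560 mL.

(a) 10.23 ppm; (b) 24.6 L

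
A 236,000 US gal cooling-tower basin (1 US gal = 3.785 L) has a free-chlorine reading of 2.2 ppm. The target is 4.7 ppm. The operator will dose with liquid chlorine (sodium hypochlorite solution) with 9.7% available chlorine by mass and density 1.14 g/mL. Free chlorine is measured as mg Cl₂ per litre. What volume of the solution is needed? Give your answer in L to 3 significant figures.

20.2 L

Volume: 236,000 US gal × 3.785 L/gal = 893,260 L.
Chlorine deficit: 4.7 − 2.2 = 2.5 ppm = 2.5 mg/L as Cl₂.
Cl₂ equivalent needed: 2.5 mg/L × 893,260 L = 2,233,000 mg = 2233 g.
Product at 9.7% available chlorine: 2233 / 0.097 = 23,020 g.
Volume at density 1.14 g/mL: 23,020 g ÷ 1.14 g/mL = 20,190 mL.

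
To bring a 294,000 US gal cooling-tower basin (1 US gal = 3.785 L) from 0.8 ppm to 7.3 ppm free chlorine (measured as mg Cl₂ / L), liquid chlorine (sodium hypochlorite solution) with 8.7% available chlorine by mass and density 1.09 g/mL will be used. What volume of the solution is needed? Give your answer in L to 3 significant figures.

76.3 L

Volume: 294,000 US gal × 3.785 L/gal = 1,112,790 L.
Chlorine deficit: 7.3 − 0.8 = 6.5 ppm = 6.5 mg/L as Cl₂.
Cl₂ equivalent needed: 6.5 mg/L × 1,112,790 L = 7,233,000 mg = 7233 g.
Product at 8.7% available chlorine: 7233 / 0.087 = 83,140 g.
Volume at density 1.09 g/mL: 83,140 g ÷ 1.09 g/mL = 76,270 mL.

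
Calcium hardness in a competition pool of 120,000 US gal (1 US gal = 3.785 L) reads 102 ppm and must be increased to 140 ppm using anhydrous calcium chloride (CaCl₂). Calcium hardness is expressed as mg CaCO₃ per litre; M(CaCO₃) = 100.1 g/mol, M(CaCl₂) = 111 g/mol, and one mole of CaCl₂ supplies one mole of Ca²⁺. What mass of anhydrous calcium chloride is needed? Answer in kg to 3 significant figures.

19.1 kg

Volume: 120,000 US gal × 3.785 L/gal = 454,200 L.
Hardness to add: (140 − 102) = 38 mg/L as CaCO₃ × 454,200 L = 17,260 g as CaCO₃.
Moles of Ca²⁺ (1 mol Ca²⁺ ≡ 1 mol CaCO₃): 17,260 / 100.1 g/mol = 172.4 mol.
Mass of CaCl₂: 172.4 × 111 = 19,140 g.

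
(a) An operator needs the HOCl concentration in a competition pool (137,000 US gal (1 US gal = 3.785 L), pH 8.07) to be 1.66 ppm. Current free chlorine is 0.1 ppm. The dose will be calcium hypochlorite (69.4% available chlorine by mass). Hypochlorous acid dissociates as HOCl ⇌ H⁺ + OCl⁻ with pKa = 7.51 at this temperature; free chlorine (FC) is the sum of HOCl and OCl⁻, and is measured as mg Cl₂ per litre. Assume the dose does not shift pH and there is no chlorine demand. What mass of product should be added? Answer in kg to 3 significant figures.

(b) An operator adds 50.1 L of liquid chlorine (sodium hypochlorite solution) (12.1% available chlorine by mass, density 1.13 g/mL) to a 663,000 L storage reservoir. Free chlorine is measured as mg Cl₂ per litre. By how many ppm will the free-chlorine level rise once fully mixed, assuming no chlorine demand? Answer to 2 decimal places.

(a) 5.67 kg; (b) 10.33 ppm

(a) Volume: 137,000 US gal × 3.785 L/gal = 518,545 L.
(a) [OCl⁻]/[HOCl] = 10^(pH − pKa) = 10^(8.07 − 7.51) = 3.631; fraction as HOCl = 1/(1 + 3.631) = 0.2159.
(a) Free chlorine required for 1.66 ppm HOCl: 1.66 / 0.2159 = 7.687 ppm.
(a) FC to add: 7.687 − 0.1 = 7.587 mg/L as Cl₂.
(a) Cl₂ equivalent: 7.587 mg/L × 518,545 L = 3934 g.
(a) Product at 69.4% available Cl: 3934 / 0.694 = 5669 g.

(b) Mass of solution: 50.1 L × 1000 mL/L × 1.13 g/mL = 56,610 g.
(b) Available chlorine delivered: 56,610 g × 0.121 = 6850 g as Cl₂.
(b) Concentration rise: 6850 g / 663,000 L = 10.33 mg/L = 10.33 ppm.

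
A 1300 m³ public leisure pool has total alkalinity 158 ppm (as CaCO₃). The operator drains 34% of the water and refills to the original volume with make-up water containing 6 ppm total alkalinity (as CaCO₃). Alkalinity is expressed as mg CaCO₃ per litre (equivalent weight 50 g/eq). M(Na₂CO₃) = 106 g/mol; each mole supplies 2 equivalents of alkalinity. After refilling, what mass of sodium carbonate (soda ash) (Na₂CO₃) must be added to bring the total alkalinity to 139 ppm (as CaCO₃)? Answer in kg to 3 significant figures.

45.0 kg

Volume: 1300 m³ = 1,300,000 L.
After draining 34% and refilling: 158 × 0.66 + 6 × 0.34 = 106.32 ppm.
Deficit to target: 139 − 106.32 = 32.68 mg/L.
As CaCO₃: 32.68 mg/L × 1,300,000 L = 42,480 g; ÷ 50 g/eq ÷ 2 = 424.8 mol Na₂CO₃.
Mass: 424.8 × 106 = 45,030 g.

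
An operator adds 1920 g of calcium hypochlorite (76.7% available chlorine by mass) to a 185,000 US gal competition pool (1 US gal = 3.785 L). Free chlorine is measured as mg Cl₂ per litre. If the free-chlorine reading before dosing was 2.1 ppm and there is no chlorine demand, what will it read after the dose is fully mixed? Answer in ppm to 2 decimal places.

4.20 ppm

Volume: 185,000 US gal × 3.785 L/gal = 700,225 L.
Available chlorine delivered: 1920 g × 0.767 = 1473 g as Cl₂.
Concentration rise: 1473 g / 700,225 L = 2.103 mg/L = 2.10 ppm.
Final FC: 2.1 + 2.10 = 4.20 ppm.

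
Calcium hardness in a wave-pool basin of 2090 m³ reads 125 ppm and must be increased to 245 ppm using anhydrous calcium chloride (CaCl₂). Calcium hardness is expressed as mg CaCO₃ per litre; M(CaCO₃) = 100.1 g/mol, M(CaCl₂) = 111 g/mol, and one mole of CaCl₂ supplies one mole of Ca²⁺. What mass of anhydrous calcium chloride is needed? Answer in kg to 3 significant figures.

278 kg

Volume: 2090 m³ = 2,090,000 L.
Hardness to add: (245 − 125) = 120 mg/L as CaCO₃ × 2,090,000 L = 250,800 g as CaCO₃.
Moles of Ca²⁺ (1 mol Ca²⁺ ≡ 1 mol CaCO₃): 250,800 / 100.1 g/mol = 2505 mol.
Mass of CaCl₂: 2505 × 111 = 278,100 g.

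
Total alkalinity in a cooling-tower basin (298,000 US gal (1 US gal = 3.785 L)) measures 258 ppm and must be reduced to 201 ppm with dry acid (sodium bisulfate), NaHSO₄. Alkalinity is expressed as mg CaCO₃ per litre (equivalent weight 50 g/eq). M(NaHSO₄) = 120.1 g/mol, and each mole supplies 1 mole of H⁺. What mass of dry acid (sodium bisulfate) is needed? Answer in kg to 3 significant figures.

Volume: 298,000 US gal × 3.785 L/gal = 1,127,930 L.
Alkalinity to neutralize: (258 − 201) = 57 mg/L as CaCO₃ × 1,127,930 L = 64,290 g as CaCO₃.
Equivalents of H⁺ required: 64,290 ÷ 50 g/eq = 1286 eq = 1286 mol NaHSO₄.
Mass of NaHSO₄: 1286 × 120.1 = 154,400 g.

154 kg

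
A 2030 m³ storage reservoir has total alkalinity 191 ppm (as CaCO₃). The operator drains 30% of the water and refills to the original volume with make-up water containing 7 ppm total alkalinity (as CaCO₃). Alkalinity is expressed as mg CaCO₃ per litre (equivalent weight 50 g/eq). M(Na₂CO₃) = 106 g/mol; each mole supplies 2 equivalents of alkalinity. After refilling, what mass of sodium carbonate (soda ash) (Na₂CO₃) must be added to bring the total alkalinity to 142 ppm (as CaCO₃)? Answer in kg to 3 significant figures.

13.3 kg

Volume: 2030 m³ = 2,030,000 L.
After draining 30% and refilling: 191 × 0.70 + 7 × 0.30 = 135.8 ppm.
Deficit to target: 142 − 135.8 = 6.2 mg/L.
As CaCO₃: 6.2 mg/L × 2,030,000 L = 12,590 g; ÷ 50 g/eq ÷ 2 = 125.9 mol Na₂CO₃.
Mass: 125.9 × 106 = 13,340 g.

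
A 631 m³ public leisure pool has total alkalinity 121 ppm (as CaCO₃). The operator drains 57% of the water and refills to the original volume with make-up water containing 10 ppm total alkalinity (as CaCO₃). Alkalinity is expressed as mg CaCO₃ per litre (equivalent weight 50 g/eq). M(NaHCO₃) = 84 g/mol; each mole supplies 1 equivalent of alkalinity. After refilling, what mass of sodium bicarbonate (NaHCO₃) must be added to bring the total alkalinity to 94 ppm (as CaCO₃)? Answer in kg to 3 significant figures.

Volume: 631 m³ = 631,000 L.
After draining 57% and refilling: 121 × 0.43 + 10 × 0.57 = 57.73 ppm.
Deficit to target: 94 − 57.73 = 36.27 mg/L.
As CaCO₃: 36.27 mg/L × 631,000 L = 22,890 g; ÷ 50 g/eq ÷ 1 = 457.7 mol NaHCO₃.
Mass: 457.7 × 84 = 38,450 g.

38.4 kg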